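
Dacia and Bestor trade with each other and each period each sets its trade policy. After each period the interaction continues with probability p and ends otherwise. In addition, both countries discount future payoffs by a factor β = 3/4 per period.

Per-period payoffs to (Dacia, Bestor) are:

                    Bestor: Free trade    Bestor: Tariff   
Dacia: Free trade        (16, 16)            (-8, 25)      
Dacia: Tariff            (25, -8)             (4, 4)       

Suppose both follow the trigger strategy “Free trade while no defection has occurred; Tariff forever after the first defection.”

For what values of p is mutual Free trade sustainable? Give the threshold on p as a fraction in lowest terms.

4/7

With continuation probability p and discount β, the effective per-period discount factor is βp.
Grim-trigger IC: βp ≥ (25−16)/(25−4) = 3/7.
So p ≥ (3/7)/(3/4) = 4/7.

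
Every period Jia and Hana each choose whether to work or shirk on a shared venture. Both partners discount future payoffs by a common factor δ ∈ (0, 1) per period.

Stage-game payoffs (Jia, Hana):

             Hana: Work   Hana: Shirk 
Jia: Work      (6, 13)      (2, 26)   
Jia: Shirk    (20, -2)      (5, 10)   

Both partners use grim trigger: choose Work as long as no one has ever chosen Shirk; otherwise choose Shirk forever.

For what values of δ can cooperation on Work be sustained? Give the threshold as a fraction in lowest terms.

Jia: cooperation gives 6 each period; deviation gives 20 once then 5 forever.
  6/(1−δ) ≥ 20 + 5δ/(1−δ) ⇒ δ ≥ 14/15.
Hana: cooperation gives 13 each period; deviation gives 26 once then 10 forever.
  δ ≥ 13/16.
Both must hold, so the binding constraint is Jia's: δ ≥ 14/15.

14/15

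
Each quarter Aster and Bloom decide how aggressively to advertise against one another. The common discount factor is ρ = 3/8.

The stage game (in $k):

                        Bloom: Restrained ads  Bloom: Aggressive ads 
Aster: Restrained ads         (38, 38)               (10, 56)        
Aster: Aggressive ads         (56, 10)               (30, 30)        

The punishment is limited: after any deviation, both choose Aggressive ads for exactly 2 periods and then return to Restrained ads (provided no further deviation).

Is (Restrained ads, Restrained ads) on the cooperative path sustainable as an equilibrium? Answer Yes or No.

No

Comparing payoff streams over the 3 periods until play realigns: cooperate → 38(1+ρ+…+ρ^2); deviate → 56 + 30(ρ+…+ρ^2).
Cooperation is sustained iff (38−30)(ρ+…+ρ^2) ≥ 56−38.
ρ+…+ρ^2 = 3/8·(1−(3/8)^2)/(1−3/8) = 0.5156, and (56−38)/(38−30) = 2.2500.
0.5156 < 2.2500, so cooperation is not sustainable.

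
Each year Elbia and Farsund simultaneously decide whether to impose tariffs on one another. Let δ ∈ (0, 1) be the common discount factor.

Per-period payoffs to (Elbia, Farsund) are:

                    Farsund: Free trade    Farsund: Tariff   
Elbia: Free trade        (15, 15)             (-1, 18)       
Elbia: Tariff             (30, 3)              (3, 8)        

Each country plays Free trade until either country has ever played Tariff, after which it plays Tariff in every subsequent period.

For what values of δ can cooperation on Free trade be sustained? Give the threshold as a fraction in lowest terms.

For Elbia: deviation gain 30−15 = 15, per-period punishment loss 15−3 = 12. IC gives δ ≥ 15/27 = 5/9.
For Farsund: gain 3, loss 7 per period, so δ ≥ 3/10.
The tighter constraint is Elbia's, so cooperation needs δ ≥ 5/9.

5/9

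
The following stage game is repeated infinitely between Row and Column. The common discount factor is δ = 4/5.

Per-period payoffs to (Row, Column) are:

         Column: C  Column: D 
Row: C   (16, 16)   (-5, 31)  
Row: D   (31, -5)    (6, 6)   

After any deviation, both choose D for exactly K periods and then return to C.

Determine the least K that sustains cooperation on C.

3

Need Σ_{k=1}^{K} δ^k ≥ (31−16)/(16−6) = 1.5000 at δ = 4/5.
At K = 2 the sum is 1.4400 < 1.5000; at K = 3 it is 1.9520 ≥ 1.5000.
So the minimum punishment length is K = 3.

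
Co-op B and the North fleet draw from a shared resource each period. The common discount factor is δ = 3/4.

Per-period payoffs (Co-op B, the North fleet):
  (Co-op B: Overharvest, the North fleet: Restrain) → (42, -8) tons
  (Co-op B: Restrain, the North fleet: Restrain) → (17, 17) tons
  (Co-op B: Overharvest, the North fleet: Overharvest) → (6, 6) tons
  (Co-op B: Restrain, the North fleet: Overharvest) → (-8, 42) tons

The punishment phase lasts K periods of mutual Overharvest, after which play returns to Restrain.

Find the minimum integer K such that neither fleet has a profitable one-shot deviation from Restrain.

5

No profitable deviation requires (17−6)(δ+…+δ^K) ≥ 42−17, i.e. δ+…+δ^K ≥ 25/11 ≈ 2.2727.
With δ = 3/4, the partial sums are K=1: 0.7500, K=2: 1.3125, K=3: 1.7344, K=4: 2.0508, K=5: 2.2881.
K = 5 is the first length at which the sum reaches 2.2727.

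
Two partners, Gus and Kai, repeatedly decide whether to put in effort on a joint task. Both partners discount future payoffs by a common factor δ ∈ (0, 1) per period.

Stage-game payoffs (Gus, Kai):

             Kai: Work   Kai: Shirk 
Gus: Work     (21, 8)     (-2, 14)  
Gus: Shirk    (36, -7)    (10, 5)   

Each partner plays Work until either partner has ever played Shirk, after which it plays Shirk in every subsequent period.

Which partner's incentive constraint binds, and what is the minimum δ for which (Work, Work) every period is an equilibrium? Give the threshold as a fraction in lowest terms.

For Gus: deviation gain 36−21 = 15, per-period punishment loss 21−10 = 11. IC gives δ ≥ 15/26.
For Kai: gain 6, loss 3 per period, so δ ≥ 6/9 = 2/3.
The tighter constraint is Kai's, so cooperation needs δ ≥ 2/3.

Kai; δ ≥ 2/3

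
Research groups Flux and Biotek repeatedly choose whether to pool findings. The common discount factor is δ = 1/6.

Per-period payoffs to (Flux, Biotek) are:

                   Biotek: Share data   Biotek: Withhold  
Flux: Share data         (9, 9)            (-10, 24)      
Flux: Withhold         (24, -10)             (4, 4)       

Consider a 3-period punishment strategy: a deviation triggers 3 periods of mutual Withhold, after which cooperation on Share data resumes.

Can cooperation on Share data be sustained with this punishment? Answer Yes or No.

Comparing payoff streams over the 4 periods until play realigns: cooperate → 9(1+δ+…+δ^3); deviate → 24 + 4(δ+…+δ^3).
Cooperation is sustained iff (9−4)(δ+…+δ^3) ≥ 24−9.
δ+…+δ^3 = 1/6·(1−(1/6)^3)/(1−1/6) = 0.1991, and (24−9)/(9−4) = 3.0000.
0.1991 < 3.0000, so cooperation is not sustainable.

No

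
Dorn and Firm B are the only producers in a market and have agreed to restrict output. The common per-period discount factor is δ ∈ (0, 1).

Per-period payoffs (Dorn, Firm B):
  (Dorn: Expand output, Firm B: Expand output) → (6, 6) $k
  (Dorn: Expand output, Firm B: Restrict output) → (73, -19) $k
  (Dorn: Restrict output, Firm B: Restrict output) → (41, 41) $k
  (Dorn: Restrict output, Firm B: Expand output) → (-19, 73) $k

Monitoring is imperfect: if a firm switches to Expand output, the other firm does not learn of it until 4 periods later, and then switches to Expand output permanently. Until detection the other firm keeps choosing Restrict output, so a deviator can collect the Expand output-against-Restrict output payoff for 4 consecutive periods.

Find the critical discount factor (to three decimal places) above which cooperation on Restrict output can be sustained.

0.831

A deviator earns 73 for 4 periods, then 6 forever; cooperating earns 41 forever. Multiplying the IC by (1−δ):
41 ≥ 73(1−δ^4) + 6δ^4, so 67·δ^4 ≥ 32 and δ^4 ≥ 32/67.
δ ≥ (32/67)^(1/4) ≈ 0.831.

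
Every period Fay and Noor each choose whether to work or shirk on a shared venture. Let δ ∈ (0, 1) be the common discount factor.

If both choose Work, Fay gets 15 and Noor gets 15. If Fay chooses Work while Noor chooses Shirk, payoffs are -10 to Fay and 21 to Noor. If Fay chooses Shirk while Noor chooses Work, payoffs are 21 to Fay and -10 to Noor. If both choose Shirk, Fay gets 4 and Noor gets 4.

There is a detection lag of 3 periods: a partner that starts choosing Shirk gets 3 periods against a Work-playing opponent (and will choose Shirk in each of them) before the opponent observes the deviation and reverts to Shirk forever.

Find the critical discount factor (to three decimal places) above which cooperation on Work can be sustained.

Deviating for the 3 undetected periods gains 21−15 = 6 per period over cooperation, then loses 15−4 = 11 per period forever once punishment starts.
Gain: 6(1 + δ + … + δ^2); loss: 11·δ^3/(1−δ).
No profitable deviation ⇔ 6(1−δ^3) ≤ 11·δ^3, i.e. δ^3 ≥ 6/(6+11) = 6/17.
Hence δ ≥ (6/17)^(1/3) ≈ 0.707.

0.707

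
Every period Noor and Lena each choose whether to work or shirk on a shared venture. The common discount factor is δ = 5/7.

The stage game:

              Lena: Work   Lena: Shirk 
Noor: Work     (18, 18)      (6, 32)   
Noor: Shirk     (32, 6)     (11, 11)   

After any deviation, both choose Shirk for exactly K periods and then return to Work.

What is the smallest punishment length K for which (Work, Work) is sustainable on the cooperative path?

No profitable deviation requires (18−11)(δ+…+δ^K) ≥ 32−18, i.e. δ+…+δ^K ≥ 2 ≈ 2.0000.
With δ = 5/7, the partial sums are K=1: 0.7143, K=2: 1.2245, K=3: 1.5889, K=4: 1.8492, K=5: 2.0352.
K = 5 is the first length at which the sum reaches 2.0000.

5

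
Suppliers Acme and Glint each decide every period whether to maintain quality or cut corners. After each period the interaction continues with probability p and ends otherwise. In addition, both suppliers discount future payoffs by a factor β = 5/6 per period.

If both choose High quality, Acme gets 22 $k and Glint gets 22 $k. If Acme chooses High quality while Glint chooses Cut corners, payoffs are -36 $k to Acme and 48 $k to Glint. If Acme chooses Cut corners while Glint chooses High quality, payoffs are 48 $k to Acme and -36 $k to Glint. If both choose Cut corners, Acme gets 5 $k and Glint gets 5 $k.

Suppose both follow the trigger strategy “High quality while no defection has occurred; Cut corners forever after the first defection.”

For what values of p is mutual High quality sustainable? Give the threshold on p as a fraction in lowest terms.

Expected continuation weight on next period's payoff is β·p = 5/6·p, which plays the role of the discount factor.
Cooperation requires 5/6·p ≥ (48−22)/(48−5) = 26/43, hence p ≥ 156/215.

156/215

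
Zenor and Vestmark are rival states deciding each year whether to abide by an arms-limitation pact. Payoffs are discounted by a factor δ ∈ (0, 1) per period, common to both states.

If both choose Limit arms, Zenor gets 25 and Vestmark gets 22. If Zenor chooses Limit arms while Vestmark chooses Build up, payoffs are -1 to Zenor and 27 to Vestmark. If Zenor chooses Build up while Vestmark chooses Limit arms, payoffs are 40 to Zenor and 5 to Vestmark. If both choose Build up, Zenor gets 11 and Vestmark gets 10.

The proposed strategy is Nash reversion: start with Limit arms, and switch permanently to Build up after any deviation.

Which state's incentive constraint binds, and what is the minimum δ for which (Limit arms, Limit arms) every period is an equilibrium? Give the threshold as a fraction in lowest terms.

Zenor; δ ≥ 15/29

Zenor: cooperation gives 25 each period; deviation gives 40 once then 11 forever.
  25/(1−δ) ≥ 40 + 11δ/(1−δ) ⇒ δ ≥ 15/29.
Vestmark: cooperation gives 22 each period; deviation gives 27 once then 10 forever.
  δ ≥ 5/17.
Both must hold, so the binding constraint is Zenor's: δ ≥ 15/29.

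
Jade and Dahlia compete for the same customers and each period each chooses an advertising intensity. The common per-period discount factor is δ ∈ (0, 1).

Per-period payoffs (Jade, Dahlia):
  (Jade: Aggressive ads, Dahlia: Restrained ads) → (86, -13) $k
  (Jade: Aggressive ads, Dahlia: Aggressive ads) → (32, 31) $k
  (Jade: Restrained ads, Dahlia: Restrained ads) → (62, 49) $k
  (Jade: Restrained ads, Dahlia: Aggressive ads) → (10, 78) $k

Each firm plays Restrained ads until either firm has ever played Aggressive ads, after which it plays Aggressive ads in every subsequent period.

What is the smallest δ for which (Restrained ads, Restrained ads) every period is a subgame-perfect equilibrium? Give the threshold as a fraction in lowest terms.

29/47

For Jade: deviation gain 86−62 = 24, per-period punishment loss 62−32 = 30. IC gives δ ≥ 24/54 = 4/9.
For Dahlia: gain 29, loss 18 per period, so δ ≥ 29/47.
The tighter constraint is Dahlia's, so cooperation needs δ ≥ 29/47.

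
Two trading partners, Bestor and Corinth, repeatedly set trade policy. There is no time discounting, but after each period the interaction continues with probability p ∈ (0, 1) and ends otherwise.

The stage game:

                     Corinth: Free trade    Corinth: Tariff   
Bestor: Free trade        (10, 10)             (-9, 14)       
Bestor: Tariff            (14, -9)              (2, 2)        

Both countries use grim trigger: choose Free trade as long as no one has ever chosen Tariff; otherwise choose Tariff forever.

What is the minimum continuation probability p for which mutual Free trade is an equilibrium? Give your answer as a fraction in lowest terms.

1/3

Expected cooperation value is 10 + p·10 + p²·10 + … = 10/(1−p); deviation gives 14 + p·2/(1−p).
10 ≥ 14(1−p) + 2p ⇒ 12p ≥ 4 ⇒ p ≥ 4/12 = 1/3.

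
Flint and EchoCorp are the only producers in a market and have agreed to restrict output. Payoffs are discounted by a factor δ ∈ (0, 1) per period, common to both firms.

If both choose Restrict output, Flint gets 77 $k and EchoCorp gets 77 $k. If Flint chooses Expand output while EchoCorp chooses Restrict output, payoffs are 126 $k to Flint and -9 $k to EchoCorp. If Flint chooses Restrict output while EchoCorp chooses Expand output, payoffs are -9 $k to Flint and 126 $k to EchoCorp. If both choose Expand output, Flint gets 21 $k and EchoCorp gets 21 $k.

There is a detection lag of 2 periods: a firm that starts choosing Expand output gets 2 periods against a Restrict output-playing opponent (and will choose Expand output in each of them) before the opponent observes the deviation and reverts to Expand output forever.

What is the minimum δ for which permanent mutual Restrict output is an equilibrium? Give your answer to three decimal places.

A deviator earns 126 for 2 periods, then 21 forever; cooperating earns 77 forever. Multiplying the IC by (1−δ):
77 ≥ 126(1−δ^2) + 21δ^2, so 105·δ^2 ≥ 49 and δ^2 ≥ 7/15.
δ ≥ (7/15)^(1/2) ≈ 0.683.

0.683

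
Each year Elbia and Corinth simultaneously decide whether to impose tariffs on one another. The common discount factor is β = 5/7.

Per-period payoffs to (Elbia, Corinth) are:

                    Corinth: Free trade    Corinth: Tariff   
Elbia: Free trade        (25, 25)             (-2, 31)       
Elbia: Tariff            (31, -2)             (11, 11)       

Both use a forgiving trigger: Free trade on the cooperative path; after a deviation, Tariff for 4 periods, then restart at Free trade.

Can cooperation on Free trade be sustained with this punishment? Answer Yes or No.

IC: β+…+β^4 ≥ (31−25)/(25−11) = 3/7.
At β = 5/7: partial sum = 1.8492 ≥ 0.4286. Cooperation sustainable.

Yes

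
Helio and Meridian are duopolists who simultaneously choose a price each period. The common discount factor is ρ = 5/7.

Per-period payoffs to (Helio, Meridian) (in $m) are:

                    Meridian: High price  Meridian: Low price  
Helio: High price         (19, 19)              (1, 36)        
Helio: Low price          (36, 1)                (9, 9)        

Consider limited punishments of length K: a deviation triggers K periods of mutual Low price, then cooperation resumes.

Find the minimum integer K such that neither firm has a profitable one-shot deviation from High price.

4

Need Σ_{k=1}^{K} ρ^k ≥ (36−19)/(19−9) = 1.7000 at ρ = 5/7.
At K = 3 the sum is 1.5889 < 1.7000; at K = 4 it is 1.8492 ≥ 1.7000.
So the minimum punishment length is K = 4.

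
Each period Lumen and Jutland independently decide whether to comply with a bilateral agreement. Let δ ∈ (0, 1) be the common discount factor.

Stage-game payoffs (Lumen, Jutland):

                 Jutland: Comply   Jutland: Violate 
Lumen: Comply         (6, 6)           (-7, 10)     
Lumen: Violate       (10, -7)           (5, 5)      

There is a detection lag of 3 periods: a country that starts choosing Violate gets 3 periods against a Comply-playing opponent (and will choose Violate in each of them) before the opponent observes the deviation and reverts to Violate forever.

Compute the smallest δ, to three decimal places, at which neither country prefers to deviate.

Deviating for the 3 undetected periods gains 10−6 = 4 per period over cooperation, then loses 6−5 = 1 per period forever once punishment starts.
Gain: 4(1 + δ + … + δ^2); loss: 1·δ^3/(1−δ).
No profitable deviation ⇔ 4(1−δ^3) ≤ 1·δ^3, i.e. δ^3 ≥ 4/(4+1) = 4/5.
Hence δ ≥ (4/5)^(1/3) ≈ 0.928.

0.928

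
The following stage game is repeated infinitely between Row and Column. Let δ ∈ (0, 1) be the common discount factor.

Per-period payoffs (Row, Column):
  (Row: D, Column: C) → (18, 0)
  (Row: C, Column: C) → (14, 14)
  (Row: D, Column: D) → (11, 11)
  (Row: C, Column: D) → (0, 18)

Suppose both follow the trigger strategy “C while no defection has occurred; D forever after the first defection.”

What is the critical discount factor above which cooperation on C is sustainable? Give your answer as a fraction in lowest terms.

4/7

14/(1−δ) ≥ 18 + 11δ/(1−δ)
14 ≥ 18 − 7δ
δ ≥ 4/7.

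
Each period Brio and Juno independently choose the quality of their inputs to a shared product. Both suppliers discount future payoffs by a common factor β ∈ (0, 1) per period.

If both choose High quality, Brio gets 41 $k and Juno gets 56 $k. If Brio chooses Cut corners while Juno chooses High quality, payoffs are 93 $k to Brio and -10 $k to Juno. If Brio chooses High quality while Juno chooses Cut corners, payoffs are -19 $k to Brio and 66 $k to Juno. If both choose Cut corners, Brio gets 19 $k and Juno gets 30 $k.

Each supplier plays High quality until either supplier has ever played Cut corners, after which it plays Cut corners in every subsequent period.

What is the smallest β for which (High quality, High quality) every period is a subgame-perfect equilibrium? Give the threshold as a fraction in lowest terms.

Brio's threshold: (93−41)/(93−19) = 26/37.
Juno's threshold: (66−56)/(66−30) = 5/18.
26/37 > 5/18, so Brio binds and β* = 26/37.

26/37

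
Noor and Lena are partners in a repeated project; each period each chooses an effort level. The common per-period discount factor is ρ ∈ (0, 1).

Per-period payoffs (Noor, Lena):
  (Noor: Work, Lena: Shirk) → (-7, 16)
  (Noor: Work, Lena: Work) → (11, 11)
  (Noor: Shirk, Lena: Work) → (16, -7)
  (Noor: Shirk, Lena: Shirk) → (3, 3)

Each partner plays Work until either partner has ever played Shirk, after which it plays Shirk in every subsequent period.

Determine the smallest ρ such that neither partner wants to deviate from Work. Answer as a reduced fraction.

5/13

One-period gain from deviating is 16 − 11 = 5. The loss is 11 − 3 = 8 in every subsequent period, with present value 8·ρ/(1−ρ).
Deviation is unprofitable when 8·ρ/(1−ρ) ≥ 5, i.e. ρ/(1−ρ) ≥ 5/8.
Equivalently ρ ≥ 5/(5+8) = 5/13.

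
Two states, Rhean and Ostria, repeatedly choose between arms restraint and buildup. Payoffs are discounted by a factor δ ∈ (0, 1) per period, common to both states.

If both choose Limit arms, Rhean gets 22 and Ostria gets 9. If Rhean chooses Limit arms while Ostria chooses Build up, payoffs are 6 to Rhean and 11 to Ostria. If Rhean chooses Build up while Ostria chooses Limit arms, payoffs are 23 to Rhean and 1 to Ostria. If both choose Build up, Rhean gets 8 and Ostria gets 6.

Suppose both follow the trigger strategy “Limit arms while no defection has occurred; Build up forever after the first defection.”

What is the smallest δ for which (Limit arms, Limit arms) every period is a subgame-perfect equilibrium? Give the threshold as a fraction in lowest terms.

2/5

Rhean: cooperation gives 22 each period; deviation gives 23 once then 8 forever.
  22/(1−δ) ≥ 23 + 8δ/(1−δ) ⇒ δ ≥ 1/15.
Ostria: cooperation gives 9 each period; deviation gives 11 once then 6 forever.
  δ ≥ 2/5.
Both must hold, so the binding constraint is Ostria's: δ ≥ 2/5.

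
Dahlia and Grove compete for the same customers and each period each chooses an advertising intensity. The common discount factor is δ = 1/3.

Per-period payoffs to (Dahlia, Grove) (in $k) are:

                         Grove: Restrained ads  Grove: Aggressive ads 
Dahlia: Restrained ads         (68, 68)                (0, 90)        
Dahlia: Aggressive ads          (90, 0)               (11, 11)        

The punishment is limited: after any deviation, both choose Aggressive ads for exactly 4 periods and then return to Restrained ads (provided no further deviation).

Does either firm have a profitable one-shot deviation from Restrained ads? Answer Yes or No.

No

Comparing payoff streams over the 5 periods until play realigns: cooperate → 68(1+δ+…+δ^4); deviate → 90 + 11(δ+…+δ^4).
Cooperation is sustained iff (68−11)(δ+…+δ^4) ≥ 90−68.
δ+…+δ^4 = 1/3·(1−(1/3)^4)/(1−1/3) = 0.4938, and (90−68)/(68−11) = 0.3860.
0.4938 ≥ 0.3860, so cooperation is sustainable.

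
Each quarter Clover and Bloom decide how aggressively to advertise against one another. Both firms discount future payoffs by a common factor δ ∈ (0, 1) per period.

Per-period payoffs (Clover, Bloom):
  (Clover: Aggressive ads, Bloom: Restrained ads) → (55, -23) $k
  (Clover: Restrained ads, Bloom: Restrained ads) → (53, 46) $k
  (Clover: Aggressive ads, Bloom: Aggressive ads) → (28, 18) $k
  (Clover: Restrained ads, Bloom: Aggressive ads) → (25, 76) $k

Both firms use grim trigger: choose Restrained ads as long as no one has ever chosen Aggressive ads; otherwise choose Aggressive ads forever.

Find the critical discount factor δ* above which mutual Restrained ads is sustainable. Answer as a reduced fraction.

15/29

Clover's threshold: (55−53)/(55−28) = 2/27.
Bloom's threshold: (76−46)/(76−18) = 15/29.
2/27 < 15/29, so Bloom binds and δ* = 15/29.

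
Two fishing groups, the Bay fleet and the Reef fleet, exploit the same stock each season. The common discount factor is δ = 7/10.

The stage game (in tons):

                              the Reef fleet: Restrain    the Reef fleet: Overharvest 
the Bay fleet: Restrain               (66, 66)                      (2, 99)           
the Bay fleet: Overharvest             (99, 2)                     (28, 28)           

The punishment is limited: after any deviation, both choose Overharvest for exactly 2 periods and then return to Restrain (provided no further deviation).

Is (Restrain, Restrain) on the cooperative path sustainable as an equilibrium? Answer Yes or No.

IC: δ+…+δ^2 ≥ (99−66)/(66−28) = 33/38.
At δ = 7/10: partial sum = 1.1900 ≥ 0.8684. Cooperation sustainable.

Yes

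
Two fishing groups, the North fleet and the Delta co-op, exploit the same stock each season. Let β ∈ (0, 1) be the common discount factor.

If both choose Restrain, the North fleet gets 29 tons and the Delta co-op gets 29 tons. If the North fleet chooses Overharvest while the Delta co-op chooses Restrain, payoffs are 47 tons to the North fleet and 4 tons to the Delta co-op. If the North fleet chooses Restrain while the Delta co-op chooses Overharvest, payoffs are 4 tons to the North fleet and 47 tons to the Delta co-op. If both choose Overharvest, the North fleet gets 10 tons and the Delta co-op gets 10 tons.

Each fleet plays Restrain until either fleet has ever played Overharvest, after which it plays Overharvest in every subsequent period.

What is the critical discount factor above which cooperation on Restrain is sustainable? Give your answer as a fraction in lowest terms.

18/37

One-period gain from deviating is 47 − 29 = 18. The loss is 29 − 10 = 19 in every subsequent period, with present value 19·β/(1−β).
Deviation is unprofitable when 19·β/(1−β) ≥ 18, i.e. β/(1−β) ≥ 18/19.
Equivalently β ≥ 18/(18+19) = 18/37.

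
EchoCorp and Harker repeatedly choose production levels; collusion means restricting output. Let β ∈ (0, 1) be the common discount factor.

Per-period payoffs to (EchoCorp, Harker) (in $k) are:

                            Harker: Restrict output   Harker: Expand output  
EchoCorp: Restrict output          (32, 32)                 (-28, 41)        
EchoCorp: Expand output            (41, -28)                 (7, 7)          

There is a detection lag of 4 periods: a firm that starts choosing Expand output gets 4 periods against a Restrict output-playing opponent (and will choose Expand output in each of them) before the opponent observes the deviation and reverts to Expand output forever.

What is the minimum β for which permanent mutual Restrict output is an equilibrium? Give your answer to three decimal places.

0.717

A deviator earns 41 for 4 periods, then 7 forever; cooperating earns 32 forever. Multiplying the IC by (1−β):
32 ≥ 41(1−β^4) + 7β^4, so 34·β^4 ≥ 9 and β^4 ≥ 9/34.
β ≥ (9/34)^(1/4) ≈ 0.717.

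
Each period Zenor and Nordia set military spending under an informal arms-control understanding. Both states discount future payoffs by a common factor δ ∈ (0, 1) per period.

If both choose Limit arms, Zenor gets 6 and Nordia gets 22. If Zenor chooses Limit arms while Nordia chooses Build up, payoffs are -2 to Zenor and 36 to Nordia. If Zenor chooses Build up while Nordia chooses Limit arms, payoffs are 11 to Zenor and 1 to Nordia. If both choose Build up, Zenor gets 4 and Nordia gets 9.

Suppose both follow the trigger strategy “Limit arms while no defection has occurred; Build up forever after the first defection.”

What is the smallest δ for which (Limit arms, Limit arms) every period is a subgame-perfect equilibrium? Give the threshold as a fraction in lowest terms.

5/7

Zenor: cooperation gives 6 each period; deviation gives 11 once then 4 forever.
  6/(1−δ) ≥ 11 + 4δ/(1−δ) ⇒ δ ≥ 5/7.
Nordia: cooperation gives 22 each period; deviation gives 36 once then 9 forever.
  δ ≥ 14/27.
Both must hold, so the binding constraint is Zenor's: δ ≥ 5/7.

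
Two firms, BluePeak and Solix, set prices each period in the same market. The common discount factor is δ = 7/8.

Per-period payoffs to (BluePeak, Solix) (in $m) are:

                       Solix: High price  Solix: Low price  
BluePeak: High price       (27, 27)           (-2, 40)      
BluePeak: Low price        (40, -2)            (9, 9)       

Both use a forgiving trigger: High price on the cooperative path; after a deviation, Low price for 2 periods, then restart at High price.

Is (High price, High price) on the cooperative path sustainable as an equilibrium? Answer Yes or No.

Yes

Comparing payoff streams over the 3 periods until play realigns: cooperate → 27(1+δ+…+δ^2); deviate → 40 + 9(δ+…+δ^2).
Cooperation is sustained iff (27−9)(δ+…+δ^2) ≥ 40−27.
δ+…+δ^2 = 7/8·(1−(7/8)^2)/(1−7/8) = 1.6406, and (40−27)/(27−9) = 0.7222.
1.6406 ≥ 0.7222, so cooperation is sustainable.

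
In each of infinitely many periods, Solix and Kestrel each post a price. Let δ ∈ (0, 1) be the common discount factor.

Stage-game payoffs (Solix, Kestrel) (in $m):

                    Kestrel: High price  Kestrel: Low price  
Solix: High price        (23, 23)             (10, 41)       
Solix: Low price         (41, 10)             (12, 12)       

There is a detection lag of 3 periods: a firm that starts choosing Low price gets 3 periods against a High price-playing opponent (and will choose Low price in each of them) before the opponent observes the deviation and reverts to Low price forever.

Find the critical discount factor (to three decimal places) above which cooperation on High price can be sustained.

0.853

A deviator earns 41 for 3 periods, then 12 forever; cooperating earns 23 forever. Multiplying the IC by (1−δ):
23 ≥ 41(1−δ^3) + 12δ^3, so 29·δ^3 ≥ 18 and δ^3 ≥ 18/29.
δ ≥ (18/29)^(1/3) ≈ 0.853.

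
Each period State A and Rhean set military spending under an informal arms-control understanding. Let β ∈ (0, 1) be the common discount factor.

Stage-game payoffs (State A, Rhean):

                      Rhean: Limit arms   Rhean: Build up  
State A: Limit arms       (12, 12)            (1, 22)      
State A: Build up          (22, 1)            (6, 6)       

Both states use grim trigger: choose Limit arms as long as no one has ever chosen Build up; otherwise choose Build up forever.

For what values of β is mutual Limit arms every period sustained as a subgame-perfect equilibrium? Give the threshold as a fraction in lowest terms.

5/8

One-period gain from deviating is 22 − 12 = 10. The loss is 12 − 6 = 6 in every subsequent period, with present value 6·β/(1−β).
Deviation is unprofitable when 6·β/(1−β) ≥ 10, i.e. β/(1−β) ≥ 5/3.
Equivalently β ≥ 10/(10+6) = 5/8.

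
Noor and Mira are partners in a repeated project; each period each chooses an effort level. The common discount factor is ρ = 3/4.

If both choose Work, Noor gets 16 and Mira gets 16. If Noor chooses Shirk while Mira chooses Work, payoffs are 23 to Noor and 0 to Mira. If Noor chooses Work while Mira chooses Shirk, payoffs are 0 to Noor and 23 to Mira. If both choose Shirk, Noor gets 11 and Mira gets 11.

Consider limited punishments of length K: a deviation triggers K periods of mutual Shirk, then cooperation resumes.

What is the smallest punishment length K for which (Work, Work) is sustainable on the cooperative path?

IC: ρ(1−ρ^K)/(1−ρ) ≥ (23−16)/(16−11) = 7/5.
With ρ = 3/4: need 1 − ρ^K ≥ 7/5·(1−3/4)/(3/4), i.e. ρ^K ≤ 0.5333.
Since (3/4)^2 = 0.5625 and (3/4)^3 = 0.4219, the smallest such K is 3.

3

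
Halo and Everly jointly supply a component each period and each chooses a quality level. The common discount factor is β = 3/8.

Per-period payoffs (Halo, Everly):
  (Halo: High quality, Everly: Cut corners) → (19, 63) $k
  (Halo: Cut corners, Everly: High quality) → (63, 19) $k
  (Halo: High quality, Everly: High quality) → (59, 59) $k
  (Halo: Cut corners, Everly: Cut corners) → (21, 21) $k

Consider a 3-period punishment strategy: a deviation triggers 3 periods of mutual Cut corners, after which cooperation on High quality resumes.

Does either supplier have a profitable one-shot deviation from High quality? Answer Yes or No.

No

IC: β+…+β^3 ≥ (63−59)/(59−21) = 2/19.
At β = 3/8: partial sum = 0.5684 ≥ 0.1053. Cooperation sustainable.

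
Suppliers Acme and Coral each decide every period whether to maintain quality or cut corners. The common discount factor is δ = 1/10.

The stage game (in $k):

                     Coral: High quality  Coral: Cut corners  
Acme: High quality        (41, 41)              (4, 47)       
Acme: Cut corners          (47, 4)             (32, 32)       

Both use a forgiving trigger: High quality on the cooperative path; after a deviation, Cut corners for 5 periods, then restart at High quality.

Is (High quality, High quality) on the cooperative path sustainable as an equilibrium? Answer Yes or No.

No

Comparing payoff streams over the 6 periods until play realigns: cooperate → 41(1+δ+…+δ^5); deviate → 47 + 32(δ+…+δ^5).
Cooperation is sustained iff (41−32)(δ+…+δ^5) ≥ 47−41.
δ+…+δ^5 = 1/10·(1−(1/10)^5)/(1−1/10) = 0.1111, and (47−41)/(41−32) = 0.6667.
0.1111 < 0.6667, so cooperation is not sustainable.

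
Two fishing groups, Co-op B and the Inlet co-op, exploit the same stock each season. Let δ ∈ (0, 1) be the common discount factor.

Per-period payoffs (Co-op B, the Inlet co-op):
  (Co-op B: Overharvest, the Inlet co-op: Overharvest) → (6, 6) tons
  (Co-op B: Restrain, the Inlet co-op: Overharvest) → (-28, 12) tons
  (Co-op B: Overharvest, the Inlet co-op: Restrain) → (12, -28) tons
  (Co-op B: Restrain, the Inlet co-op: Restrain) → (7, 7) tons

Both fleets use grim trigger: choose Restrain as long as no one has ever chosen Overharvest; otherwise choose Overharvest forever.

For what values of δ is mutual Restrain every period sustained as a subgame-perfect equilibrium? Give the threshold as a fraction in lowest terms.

Cooperation forever yields 7 each period: 7/(1−δ).
Deviating yields 12 once, then 6 forever: 12 + 6δ/(1−δ).
No profitable deviation requires 7/(1−δ) ≥ 12 + 6δ/(1−δ).
Multiplying by (1−δ): 7 ≥ 12(1−δ) + 6δ = 12 − 6δ.
So 6δ ≥ 5, i.e. δ ≥ 5/6.

5/6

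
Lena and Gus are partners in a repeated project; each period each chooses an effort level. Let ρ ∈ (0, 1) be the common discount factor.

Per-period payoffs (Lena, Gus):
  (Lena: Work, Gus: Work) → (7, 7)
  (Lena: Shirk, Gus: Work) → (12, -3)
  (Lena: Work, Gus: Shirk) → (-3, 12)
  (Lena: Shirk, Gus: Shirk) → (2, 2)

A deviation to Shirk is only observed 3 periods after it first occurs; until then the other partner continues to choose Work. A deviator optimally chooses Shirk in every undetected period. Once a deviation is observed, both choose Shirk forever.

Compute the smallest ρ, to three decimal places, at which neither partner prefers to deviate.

Deviating for the 3 undetected periods gains 12−7 = 5 per period over cooperation, then loses 7−2 = 5 per period forever once punishment starts.
Gain: 5(1 + ρ + … + ρ^2); loss: 5·ρ^3/(1−ρ).
No profitable deviation ⇔ 5(1−ρ^3) ≤ 5·ρ^3, i.e. ρ^3 ≥ 5/(5+5) = 1/2.
Hence ρ ≥ (1/2)^(1/3) ≈ 0.794.

0.794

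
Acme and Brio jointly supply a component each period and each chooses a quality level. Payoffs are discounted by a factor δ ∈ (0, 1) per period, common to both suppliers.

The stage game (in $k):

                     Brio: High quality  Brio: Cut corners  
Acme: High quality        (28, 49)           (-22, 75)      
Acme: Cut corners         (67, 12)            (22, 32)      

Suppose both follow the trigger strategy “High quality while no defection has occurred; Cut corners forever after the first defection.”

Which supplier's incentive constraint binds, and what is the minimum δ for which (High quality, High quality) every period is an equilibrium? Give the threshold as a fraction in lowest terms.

Acme; δ ≥ 13/15

Acme's threshold: (67−28)/(67−22) = 13/15.
Brio's threshold: (75−49)/(75−32) = 26/43.
13/15 > 26/43, so Acme binds and δ* = 13/15.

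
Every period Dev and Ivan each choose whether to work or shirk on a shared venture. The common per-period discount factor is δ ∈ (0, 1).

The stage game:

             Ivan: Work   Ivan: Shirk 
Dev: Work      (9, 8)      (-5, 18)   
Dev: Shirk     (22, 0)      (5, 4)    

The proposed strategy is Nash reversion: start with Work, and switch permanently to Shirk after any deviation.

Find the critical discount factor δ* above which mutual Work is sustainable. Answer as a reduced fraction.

13/17

Dev's threshold: (22−9)/(22−5) = 13/17.
Ivan's threshold: (18−8)/(18−4) = 5/7.
13/17 > 5/7, so Dev binds and δ* = 13/17.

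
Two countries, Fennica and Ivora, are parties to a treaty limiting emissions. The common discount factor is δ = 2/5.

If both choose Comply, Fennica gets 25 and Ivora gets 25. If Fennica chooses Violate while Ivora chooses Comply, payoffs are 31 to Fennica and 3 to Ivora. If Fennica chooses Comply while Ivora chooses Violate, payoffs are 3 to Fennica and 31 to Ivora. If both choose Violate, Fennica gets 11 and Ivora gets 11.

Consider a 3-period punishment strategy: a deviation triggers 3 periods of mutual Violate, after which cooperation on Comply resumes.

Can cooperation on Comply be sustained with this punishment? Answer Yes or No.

A one-shot deviation gives 31 now, then 11 for 3 periods, then back to 25.
Gain from deviating: (31−25) today; loss: (25−11) in each of the next 3 periods.
No-deviation condition: (25−11)(δ+…+δ^3) ≥ 31−25, i.e. δ+…+δ^3 ≥ 3/7.
At δ = 2/5: δ+…+δ^3 = 0.6240 ≥ 0.4286.
So cooperation is sustainable.

Yes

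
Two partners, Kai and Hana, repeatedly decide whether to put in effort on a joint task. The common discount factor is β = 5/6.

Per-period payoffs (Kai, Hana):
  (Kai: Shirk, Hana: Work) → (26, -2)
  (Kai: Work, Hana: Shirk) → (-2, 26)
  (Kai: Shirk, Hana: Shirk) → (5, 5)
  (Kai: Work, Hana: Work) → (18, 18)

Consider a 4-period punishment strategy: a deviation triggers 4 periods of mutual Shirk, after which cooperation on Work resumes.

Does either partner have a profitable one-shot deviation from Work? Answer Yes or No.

Comparing payoff streams over the 5 periods until play realigns: cooperate → 18(1+β+…+β^4); deviate → 26 + 5(β+…+β^4).
Cooperation is sustained iff (18−5)(β+…+β^4) ≥ 26−18.
β+…+β^4 = 5/6·(1−(5/6)^4)/(1−5/6) = 2.5887, and (26−18)/(18−5) = 0.6154.
2.5887 ≥ 0.6154, so cooperation is sustainable.

No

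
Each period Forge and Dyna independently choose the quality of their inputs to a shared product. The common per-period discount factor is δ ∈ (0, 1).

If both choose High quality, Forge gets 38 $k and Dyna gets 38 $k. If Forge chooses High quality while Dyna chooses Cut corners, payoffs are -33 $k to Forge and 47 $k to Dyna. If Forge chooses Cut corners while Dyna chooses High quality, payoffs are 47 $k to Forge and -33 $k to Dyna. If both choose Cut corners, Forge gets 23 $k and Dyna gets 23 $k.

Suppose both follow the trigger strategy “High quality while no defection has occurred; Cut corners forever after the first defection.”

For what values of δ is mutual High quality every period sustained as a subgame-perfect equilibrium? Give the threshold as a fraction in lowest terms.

Cooperation forever yields 38 each period: 38/(1−δ).
Deviating yields 47 once, then 23 forever: 47 + 23δ/(1−δ).
No profitable deviation requires 38/(1−δ) ≥ 47 + 23δ/(1−δ).
Multiplying by (1−δ): 38 ≥ 47(1−δ) + 23δ = 47 − 24δ.
So 24δ ≥ 9, i.e. δ ≥ 9/24 = 3/8.

3/8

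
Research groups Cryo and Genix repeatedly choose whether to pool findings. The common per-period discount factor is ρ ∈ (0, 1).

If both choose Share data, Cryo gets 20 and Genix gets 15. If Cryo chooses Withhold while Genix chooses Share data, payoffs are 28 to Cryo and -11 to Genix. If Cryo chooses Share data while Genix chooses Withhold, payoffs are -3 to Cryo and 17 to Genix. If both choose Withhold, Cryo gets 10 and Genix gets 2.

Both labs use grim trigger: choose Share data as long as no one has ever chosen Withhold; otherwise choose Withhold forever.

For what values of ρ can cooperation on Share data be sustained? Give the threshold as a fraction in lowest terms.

Cryo: cooperation gives 20 each period; deviation gives 28 once then 10 forever.
  20/(1−ρ) ≥ 28 + 10ρ/(1−ρ) ⇒ ρ ≥ 8/18 = 4/9.
Genix: cooperation gives 15 each period; deviation gives 17 once then 2 forever.
  ρ ≥ 2/15.
Both must hold, so the binding constraint is Cryo's: ρ ≥ 4/9.

4/9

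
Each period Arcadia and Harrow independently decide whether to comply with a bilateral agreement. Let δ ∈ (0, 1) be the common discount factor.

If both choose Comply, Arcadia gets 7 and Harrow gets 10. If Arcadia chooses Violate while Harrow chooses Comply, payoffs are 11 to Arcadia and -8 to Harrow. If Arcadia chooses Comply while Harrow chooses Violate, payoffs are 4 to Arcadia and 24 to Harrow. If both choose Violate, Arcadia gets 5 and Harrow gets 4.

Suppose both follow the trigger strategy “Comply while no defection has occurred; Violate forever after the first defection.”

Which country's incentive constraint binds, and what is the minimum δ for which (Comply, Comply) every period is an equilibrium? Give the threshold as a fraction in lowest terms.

Arcadia's threshold: (11−7)/(11−5) = 2/3.
Harrow's threshold: (24−10)/(24−4) = 7/10.
2/3 < 7/10, so Harrow binds and δ* = 7/10.

Harrow; δ ≥ 7/10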